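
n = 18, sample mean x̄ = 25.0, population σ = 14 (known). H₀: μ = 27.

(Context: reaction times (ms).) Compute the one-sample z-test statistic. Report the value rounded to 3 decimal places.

SE = σ/√n = 14/√18 = 3.2998
z = (x̄−μ₀)/SE = (25.0−27)/3.2998 = -0.6061

test statistic = -0.606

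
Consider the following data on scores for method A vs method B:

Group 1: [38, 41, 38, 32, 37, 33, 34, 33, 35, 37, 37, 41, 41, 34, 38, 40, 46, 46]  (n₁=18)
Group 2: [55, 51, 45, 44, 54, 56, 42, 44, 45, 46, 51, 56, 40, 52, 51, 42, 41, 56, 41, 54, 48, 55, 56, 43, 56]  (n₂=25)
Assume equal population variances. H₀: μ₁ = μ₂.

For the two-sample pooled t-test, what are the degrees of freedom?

degrees of freedom = 41

df = n₁ + n₂ − 2 = 18 + 25 − 2 = 41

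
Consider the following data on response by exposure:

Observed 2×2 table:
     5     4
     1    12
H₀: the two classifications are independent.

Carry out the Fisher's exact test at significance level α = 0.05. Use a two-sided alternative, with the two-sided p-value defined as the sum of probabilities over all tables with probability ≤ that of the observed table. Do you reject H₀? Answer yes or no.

reject H₀: yes

Margins: r₁=9, r₂=13, c₁=6, c₂=16, n=22
p_obs = C(9,5)·C(13,1)/C(22,6); sum pmf over tables with pmf ≤ p_obs
p-value (two-sided) = 0.02308
At α=0.05: p < α → reject H₀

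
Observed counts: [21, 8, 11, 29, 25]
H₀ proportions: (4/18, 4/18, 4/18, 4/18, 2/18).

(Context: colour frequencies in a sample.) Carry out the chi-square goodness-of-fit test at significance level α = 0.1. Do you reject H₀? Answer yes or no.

n = 94; E_i = n·p_i = [20.89, 20.89, 20.89, 20.89, 10.44]
χ² = (21−20.89)²/20.89 + (8−20.89)²/20.89 + (11−20.89)²/20.89 + (29−20.89)²/20.89 + (25−10.44)²/10.44 = 36.0691
df = 4
p-value (upper-tail) = 0.00000
At α=0.1: p < α → reject H₀

reject H₀: yes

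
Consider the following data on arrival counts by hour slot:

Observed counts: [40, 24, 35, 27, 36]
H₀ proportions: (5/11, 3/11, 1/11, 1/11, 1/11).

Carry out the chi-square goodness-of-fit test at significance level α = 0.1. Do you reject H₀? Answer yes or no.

n = 162; E_i = n·p_i = [73.64, 44.18, 14.73, 14.73, 14.73]
χ² = (40−73.64)²/73.64 + (24−44.18)²/44.18 + (35−14.73)²/14.73 + (27−14.73)²/14.73 + (36−14.73)²/14.73 = 93.4444
df = 4
p-value (upper-tail) = 0.00000
At α=0.1: p < α → reject H₀

reject H₀: yes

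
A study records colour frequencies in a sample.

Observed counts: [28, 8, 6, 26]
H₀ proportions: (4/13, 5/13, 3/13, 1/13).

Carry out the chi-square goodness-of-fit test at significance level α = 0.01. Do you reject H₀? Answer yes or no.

reject H₀: yes

n = 68; E_i = n·p_i = [20.92, 26.15, 15.69, 5.23]
χ² = (28−20.92)²/20.92 + (8−26.15)²/26.15 + (6−15.69)²/15.69 + (26−5.23)²/5.23 = 103.4471
df = 3
p-value (upper-tail) = 0.00000
At α=0.01: p < α → reject H₀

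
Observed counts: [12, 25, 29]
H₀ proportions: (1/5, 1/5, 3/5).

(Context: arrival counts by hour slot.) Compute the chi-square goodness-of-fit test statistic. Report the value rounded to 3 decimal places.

test statistic = 13.495

n = 66; E_i = n·p_i = [13.20, 13.20, 39.60]
χ² = (12−13.20)²/13.20 + (25−13.20)²/13.20 + (29−39.60)²/39.60 = 13.4949
df = 2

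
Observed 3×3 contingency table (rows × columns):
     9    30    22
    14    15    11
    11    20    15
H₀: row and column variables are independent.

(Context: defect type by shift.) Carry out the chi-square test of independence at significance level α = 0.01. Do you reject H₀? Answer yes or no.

reject H₀: no

Row totals [61, 40, 46], col totals [34, 65, 48], n=147
χ² = (9−14.11)²/14.11 + (30−26.97)²/26.97 + (22−19.92)²/19.92 + (14−9.25)²/9.25 + (15−17.69)²/17.69 + (11−13.06)²/13.06 + (11−10.64)²/10.64 + (20−20.34)²/20.34 + (15−15.02)²/15.02 = 5.5957
df = 4
p-value (upper-tail) = 0.23145
At α=0.01: p ≥ α → fail to reject H₀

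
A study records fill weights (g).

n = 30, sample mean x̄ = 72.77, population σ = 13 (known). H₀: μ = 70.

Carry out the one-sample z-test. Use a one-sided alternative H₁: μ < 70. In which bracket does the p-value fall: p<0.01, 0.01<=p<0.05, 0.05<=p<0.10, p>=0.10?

p-value bracket: p>=0.10

SE = σ/√n = 13/√30 = 2.3735
z = (x̄−μ₀)/SE = (72.77−70)/2.3735 = 1.1671
p-value (one-sided, H₁ less) = 0.87841
→ bracket: p>=0.10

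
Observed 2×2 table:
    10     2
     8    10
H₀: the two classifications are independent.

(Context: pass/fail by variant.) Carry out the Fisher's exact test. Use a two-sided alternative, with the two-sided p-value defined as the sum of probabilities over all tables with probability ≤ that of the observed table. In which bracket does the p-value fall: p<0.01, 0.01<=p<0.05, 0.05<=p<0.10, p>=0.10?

Margins: r₁=12, r₂=18, c₁=18, c₂=12, n=30
p_obs = C(12,10)·C(18,8)/C(30,18); sum pmf over tables with pmf ≤ p_obs
p-value (two-sided) = 0.05773
→ bracket: 0.05<=p<0.10

p-value bracket: 0.05<=p<0.10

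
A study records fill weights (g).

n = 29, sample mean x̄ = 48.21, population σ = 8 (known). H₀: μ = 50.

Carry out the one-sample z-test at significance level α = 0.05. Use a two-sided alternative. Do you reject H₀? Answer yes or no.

reject H₀: no

SE = σ/√n = 8/√29 = 1.4856
z = (x̄−μ₀)/SE = (48.21−50)/1.4856 = -1.2049
p-value (two-sided) = 0.22823
At α=0.05: p ≥ α → fail to reject H₀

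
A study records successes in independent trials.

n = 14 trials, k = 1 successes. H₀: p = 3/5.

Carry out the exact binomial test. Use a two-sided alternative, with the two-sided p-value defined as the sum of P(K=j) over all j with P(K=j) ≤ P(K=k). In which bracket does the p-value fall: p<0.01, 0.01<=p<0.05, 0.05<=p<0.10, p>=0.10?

p-value bracket: p<0.01

Exact binomial: n=14, k=1, p₀=3/5=0.6000
P(X=j) = C(n,j)·p₀^j·(1−p₀)^(n−j); p = Σ P(X=j) over j with P(X=j) ≤ P(X=1)
p-value (two-sided) = 0.00006
→ bracket: p<0.01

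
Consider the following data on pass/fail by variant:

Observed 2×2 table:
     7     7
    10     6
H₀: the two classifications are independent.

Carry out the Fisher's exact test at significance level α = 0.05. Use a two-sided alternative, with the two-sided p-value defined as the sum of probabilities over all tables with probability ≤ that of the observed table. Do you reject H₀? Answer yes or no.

Margins: r₁=14, r₂=16, c₁=17, c₂=13, n=30
p_obs = C(14,7)·C(16,10)/C(30,17); sum pmf over tables with pmf ≤ p_obs
p-value (two-sided) = 0.71314
At α=0.05: p ≥ α → fail to reject H₀

reject H₀: no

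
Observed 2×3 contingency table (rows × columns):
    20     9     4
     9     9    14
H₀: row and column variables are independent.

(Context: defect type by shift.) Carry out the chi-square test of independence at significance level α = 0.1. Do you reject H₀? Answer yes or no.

Row totals [33, 32], col totals [29, 18, 18], n=65
χ² = (20−14.72)²/14.72 + (9−9.14)²/9.14 + (4−9.14)²/9.14 + (9−14.28)²/14.28 + (9−8.86)²/8.86 + (14−8.86)²/8.86 = 9.7149
df = 2
p-value (upper-tail) = 0.00777
At α=0.1: p < α → reject H₀

reject H₀: yes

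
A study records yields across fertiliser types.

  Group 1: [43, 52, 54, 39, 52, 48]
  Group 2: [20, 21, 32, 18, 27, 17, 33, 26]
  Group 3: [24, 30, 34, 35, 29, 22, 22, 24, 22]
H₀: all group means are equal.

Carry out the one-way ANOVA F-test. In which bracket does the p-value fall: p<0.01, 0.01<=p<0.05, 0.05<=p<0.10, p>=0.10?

Group means [48.00, 24.25, 26.89], grand mean 31.478
SSB = Σnᵢ(x̄ᵢ−x̄)² = 2245.350; SSW = ΣΣ(x−x̄ᵢ)² = 660.389
MSB = 2245.350/2 = 1122.6751; MSW = 660.389/20 = 33.0194
F = MSB/MSW = 34.0004
df = (2, 20)
p-value (upper-tail) = 0.00000
→ bracket: p<0.01

p-value bracket: p<0.01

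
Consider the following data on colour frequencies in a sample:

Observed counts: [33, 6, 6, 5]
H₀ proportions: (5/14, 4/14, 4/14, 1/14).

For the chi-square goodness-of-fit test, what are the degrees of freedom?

df = k − 1 = 4 − 1 = 3

degrees of freedom = 3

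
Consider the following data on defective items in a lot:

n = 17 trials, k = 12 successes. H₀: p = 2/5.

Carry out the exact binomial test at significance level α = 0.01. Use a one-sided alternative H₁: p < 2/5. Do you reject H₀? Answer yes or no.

Exact binomial: n=17, k=12, p₀=2/5=0.4000
P(X≤12) from Σ C(n,i)·p₀^i·(1−p₀)^(n−i)
p-value (one-sided, H₁ less) = 0.99748
At α=0.01: p ≥ α → fail to reject H₀

reject H₀: no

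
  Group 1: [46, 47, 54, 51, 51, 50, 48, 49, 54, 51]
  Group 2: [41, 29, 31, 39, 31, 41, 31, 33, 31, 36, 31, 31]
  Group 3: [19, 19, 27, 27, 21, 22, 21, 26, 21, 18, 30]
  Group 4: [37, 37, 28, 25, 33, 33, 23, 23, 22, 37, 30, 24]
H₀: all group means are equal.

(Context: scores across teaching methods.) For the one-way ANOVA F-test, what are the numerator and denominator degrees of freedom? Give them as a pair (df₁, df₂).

k = 4 groups, N = 45 total
df = (k−1, N−k) = (4−1, 45−4) = (3, 41)

degrees of freedom = [3, 41]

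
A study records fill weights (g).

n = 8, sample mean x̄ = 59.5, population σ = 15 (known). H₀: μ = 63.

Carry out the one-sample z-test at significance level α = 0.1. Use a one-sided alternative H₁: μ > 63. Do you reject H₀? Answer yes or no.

SE = σ/√n = 15/√8 = 5.3033
z = (x̄−μ₀)/SE = (59.5−63)/5.3033 = -0.6600
p-value (one-sided, H₁ greater) = 0.74536
At α=0.1: p ≥ α → fail to reject H₀

reject H₀: no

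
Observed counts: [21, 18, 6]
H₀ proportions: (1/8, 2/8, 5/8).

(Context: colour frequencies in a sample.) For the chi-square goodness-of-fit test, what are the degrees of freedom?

df = k − 1 = 3 − 1 = 2

degrees of freedom = 2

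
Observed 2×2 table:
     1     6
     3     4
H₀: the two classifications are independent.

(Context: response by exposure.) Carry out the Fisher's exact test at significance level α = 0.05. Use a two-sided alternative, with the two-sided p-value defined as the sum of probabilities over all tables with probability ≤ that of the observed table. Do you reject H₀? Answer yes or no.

reject H₀: no

Margins: r₁=7, r₂=7, c₁=4, c₂=10, n=14
p_obs = C(7,1)·C(7,3)/C(14,4); sum pmf over tables with pmf ≤ p_obs
p-value (two-sided) = 0.55944
At α=0.05: p ≥ α → fail to reject H₀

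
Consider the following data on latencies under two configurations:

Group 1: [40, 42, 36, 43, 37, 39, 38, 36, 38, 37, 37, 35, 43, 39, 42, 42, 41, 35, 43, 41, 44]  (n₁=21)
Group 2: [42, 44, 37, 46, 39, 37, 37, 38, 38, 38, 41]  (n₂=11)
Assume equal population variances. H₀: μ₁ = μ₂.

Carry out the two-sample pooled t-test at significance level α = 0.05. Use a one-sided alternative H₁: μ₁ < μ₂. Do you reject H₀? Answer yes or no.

x̄₁=39.429, s₁=2.908, n₁=21
x̄₂=39.727, s₂=3.101, n₂=11
s_p² = [20·2.908² + 10·3.101²]/30 = 8.8442
SE = √(s_p²·(1/21+1/11)) = 1.1069
t = (39.429−39.727)/1.1069 = -0.2699
df = 30
p-value (one-sided, H₁ less) = 0.39456
At α=0.05: p ≥ α → fail to reject H₀

reject H₀: no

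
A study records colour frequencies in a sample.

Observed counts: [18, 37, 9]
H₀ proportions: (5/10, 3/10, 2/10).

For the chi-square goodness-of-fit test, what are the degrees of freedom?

degrees of freedom = 2

df = k − 1 = 3 − 1 = 2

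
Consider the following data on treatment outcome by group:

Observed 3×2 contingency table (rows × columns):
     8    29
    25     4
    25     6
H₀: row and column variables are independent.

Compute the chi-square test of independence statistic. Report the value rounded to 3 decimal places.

Row totals [37, 29, 31], col totals [58, 39], n=97
χ² = (8−22.12)²/22.12 + (29−14.88)²/14.88 + (25−17.34)²/17.34 + (4−11.66)²/11.66 + (25−18.54)²/18.54 + (6−12.46)²/12.46 = 36.4477
df = 2

test statistic = 36.448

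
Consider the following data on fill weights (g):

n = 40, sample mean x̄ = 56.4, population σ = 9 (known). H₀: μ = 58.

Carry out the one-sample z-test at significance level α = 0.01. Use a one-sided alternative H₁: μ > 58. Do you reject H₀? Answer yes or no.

SE = σ/√n = 9/√40 = 1.4230
z = (x̄−μ₀)/SE = (56.4−58)/1.4230 = -1.1244
p-value (one-sided, H₁ greater) = 0.86957
At α=0.01: p ≥ α → fail to reject H₀

reject H₀: no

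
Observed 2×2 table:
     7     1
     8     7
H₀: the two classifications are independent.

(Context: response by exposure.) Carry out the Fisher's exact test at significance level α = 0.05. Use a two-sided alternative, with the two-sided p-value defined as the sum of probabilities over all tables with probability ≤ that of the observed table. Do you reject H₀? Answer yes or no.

reject H₀: no

Margins: r₁=8, r₂=15, c₁=15, c₂=8, n=23
p_obs = C(8,7)·C(15,8)/C(23,15); sum pmf over tables with pmf ≤ p_obs
p-value (two-sided) = 0.17633
At α=0.05: p ≥ α → fail to reject H₀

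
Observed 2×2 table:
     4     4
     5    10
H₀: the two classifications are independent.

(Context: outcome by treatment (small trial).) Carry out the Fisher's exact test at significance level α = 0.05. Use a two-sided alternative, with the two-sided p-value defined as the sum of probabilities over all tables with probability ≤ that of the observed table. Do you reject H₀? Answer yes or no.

reject H₀: no

Margins: r₁=8, r₂=15, c₁=9, c₂=14, n=23
p_obs = C(8,4)·C(15,5)/C(23,9); sum pmf over tables with pmf ≤ p_obs
p-value (two-sided) = 0.65702
At α=0.05: p ≥ α → fail to reject H₀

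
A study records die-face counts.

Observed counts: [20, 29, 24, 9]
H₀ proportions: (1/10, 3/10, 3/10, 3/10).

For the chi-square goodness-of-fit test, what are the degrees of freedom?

df = k − 1 = 4 − 1 = 3

degrees of freedom = 3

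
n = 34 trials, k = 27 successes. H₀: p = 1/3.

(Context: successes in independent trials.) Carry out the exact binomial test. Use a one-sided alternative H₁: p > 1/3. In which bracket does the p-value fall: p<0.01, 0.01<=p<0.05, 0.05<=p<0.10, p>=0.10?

Exact binomial: n=34, k=27, p₀=1/3=0.3333
P(X≥27) from Σ C(n,i)·p₀^i·(1−p₀)^(n−i)
p-value (one-sided, H₁ greater) = 0.00000
→ bracket: p<0.01

p-value bracket: p<0.01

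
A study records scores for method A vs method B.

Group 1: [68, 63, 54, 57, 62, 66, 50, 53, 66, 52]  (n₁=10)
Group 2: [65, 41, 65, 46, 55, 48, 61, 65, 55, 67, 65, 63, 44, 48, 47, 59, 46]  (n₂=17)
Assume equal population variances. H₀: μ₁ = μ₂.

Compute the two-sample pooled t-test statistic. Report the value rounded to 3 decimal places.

test statistic = 1.159

x̄₁=59.100, s₁=6.657, n₁=10
x̄₂=55.294, s₂=9.012, n₂=17
s_p² = [9·6.657² + 16·9.012²]/25 = 67.9372
SE = √(s_p²·(1/10+1/17)) = 3.2848
t = (59.100−55.294)/3.2848 = 1.1586
df = 25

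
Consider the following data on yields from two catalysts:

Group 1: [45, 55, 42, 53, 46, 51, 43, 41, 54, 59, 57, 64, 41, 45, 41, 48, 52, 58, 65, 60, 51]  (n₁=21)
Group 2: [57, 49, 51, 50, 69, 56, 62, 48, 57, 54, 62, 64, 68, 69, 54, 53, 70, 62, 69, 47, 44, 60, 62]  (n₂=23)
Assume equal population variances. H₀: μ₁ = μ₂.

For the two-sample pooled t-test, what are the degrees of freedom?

degrees of freedom = 42

df = n₁ + n₂ − 2 = 21 + 23 − 2 = 42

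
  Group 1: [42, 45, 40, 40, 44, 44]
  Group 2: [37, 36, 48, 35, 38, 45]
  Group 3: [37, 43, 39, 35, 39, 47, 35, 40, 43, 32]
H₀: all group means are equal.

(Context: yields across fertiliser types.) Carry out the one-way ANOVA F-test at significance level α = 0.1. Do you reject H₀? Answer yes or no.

Group means [42.50, 39.83, 39.00], grand mean 40.182
SSB = Σnᵢ(x̄ᵢ−x̄)² = 46.939; SSW = ΣΣ(x−x̄ᵢ)² = 348.333
MSB = 46.939/2 = 23.4697; MSW = 348.333/19 = 18.3333
F = MSB/MSW = 1.2802
df = (2, 19)
p-value (upper-tail) = 0.30091
At α=0.1: p ≥ α → fail to reject H₀

reject H₀: no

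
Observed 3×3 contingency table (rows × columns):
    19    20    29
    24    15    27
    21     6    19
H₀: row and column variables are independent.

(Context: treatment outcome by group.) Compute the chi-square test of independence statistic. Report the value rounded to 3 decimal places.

test statistic = 5.694

Row totals [68, 66, 46], col totals [64, 41, 75], n=180
χ² = (19−24.18)²/24.18 + (20−15.49)²/15.49 + (29−28.33)²/28.33 + (24−23.47)²/23.47 + (15−15.03)²/15.03 + (27−27.50)²/27.50 + (21−16.36)²/16.36 + (6−10.48)²/10.48 + (19−19.17)²/19.17 = 5.6936
df = 4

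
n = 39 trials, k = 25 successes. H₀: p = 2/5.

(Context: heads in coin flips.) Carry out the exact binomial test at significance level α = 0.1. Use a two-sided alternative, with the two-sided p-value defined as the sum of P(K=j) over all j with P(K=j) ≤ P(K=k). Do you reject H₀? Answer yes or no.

reject H₀: yes

Exact binomial: n=39, k=25, p₀=2/5=0.4000
P(X=j) = C(n,j)·p₀^j·(1−p₀)^(n−j); p = Σ P(X=j) over j with P(X=j) ≤ P(X=25)
p-value (two-sided) = 0.00287
At α=0.1: p < α → reject H₀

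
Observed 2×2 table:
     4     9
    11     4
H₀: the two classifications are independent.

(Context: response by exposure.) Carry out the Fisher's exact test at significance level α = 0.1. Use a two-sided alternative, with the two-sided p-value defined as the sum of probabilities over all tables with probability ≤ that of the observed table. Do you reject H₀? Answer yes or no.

Margins: r₁=13, r₂=15, c₁=15, c₂=13, n=28
p_obs = C(13,4)·C(15,11)/C(28,15); sum pmf over tables with pmf ≤ p_obs
p-value (two-sided) = 0.05571
At α=0.1: p < α → reject H₀

reject H₀: yes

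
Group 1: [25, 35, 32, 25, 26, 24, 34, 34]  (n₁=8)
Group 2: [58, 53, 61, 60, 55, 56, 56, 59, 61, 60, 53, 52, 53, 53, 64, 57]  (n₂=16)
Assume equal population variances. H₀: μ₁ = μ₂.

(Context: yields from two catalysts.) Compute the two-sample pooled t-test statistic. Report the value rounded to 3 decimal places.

test statistic = -15.761

x̄₁=29.375, s₁=4.779, n₁=8
x̄₂=56.938, s₂=3.642, n₂=16
s_p² = [7·4.779² + 15·3.642²]/22 = 16.3097
SE = √(s_p²·(1/8+1/16)) = 1.7487
t = (29.375−56.938)/1.7487 = -15.7614
df = 22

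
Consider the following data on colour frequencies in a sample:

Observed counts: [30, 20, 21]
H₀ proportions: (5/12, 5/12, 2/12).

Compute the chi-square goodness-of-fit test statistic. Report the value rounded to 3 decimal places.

test statistic = 10.211

n = 71; E_i = n·p_i = [29.58, 29.58, 11.83]
χ² = (30−29.58)²/29.58 + (20−29.58)²/29.58 + (21−11.83)²/11.83 = 10.2113
df = 2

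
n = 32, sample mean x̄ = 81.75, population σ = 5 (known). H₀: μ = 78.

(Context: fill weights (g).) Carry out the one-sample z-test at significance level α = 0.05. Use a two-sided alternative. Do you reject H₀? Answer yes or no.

reject H₀: yes

SE = σ/√n = 5/√32 = 0.8839
z = (x̄−μ₀)/SE = (81.75−78)/0.8839 = 4.2426
p-value (two-sided) = 0.00002
At α=0.05: p < α → reject H₀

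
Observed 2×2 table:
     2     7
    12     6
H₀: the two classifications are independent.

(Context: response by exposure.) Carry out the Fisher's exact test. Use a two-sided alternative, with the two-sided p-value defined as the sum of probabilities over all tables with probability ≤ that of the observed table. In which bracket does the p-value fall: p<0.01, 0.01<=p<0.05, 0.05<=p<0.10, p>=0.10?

Margins: r₁=9, r₂=18, c₁=14, c₂=13, n=27
p_obs = C(9,2)·C(18,12)/C(27,14); sum pmf over tables with pmf ≤ p_obs
p-value (two-sided) = 0.04607
→ bracket: 0.01<=p<0.05

p-value bracket: 0.01<=p<0.05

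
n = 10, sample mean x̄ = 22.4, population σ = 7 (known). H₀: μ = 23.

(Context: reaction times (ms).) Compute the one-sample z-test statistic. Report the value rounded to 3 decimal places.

test statistic = -0.271

SE = σ/√n = 7/√10 = 2.2136
z = (x̄−μ₀)/SE = (22.4−23)/2.2136 = -0.2711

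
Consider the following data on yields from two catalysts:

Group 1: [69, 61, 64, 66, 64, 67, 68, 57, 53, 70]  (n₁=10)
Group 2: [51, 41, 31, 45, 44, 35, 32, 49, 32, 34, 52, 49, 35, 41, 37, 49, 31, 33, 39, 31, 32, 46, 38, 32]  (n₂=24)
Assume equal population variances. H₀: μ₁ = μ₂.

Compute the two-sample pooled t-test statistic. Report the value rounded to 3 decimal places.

test statistic = 9.661

x̄₁=63.900, s₁=5.466, n₁=10
x̄₂=39.125, s₂=7.273, n₂=24
s_p² = [9·5.466² + 23·7.273²]/32 = 46.4227
SE = √(s_p²·(1/10+1/24)) = 2.5645
t = (63.900−39.125)/2.5645 = 9.6608
df = 32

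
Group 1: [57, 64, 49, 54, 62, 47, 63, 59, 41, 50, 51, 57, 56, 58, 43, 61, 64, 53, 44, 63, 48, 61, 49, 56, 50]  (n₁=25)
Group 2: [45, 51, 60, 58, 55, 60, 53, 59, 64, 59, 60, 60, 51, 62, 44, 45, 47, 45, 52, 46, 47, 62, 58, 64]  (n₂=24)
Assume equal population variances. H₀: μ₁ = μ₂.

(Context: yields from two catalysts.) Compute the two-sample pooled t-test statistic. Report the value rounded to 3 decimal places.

x̄₁=54.400, s₁=6.934, n₁=25
x̄₂=54.458, s₂=6.846, n₂=24
s_p² = [24·6.934² + 23·6.846²]/47 = 47.4885
SE = √(s_p²·(1/25+1/24)) = 1.9693
t = (54.400−54.458)/1.9693 = -0.0296
df = 47

test statistic = -0.030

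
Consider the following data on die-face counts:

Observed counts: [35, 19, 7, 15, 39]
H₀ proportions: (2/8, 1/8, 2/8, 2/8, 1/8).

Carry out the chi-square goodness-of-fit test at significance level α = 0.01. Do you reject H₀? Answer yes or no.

reject H₀: yes

n = 115; E_i = n·p_i = [28.75, 14.38, 28.75, 28.75, 14.38]
χ² = (35−28.75)²/28.75 + (19−14.38)²/14.38 + (7−28.75)²/28.75 + (15−28.75)²/28.75 + (39−14.38)²/14.38 = 68.0609
df = 4
p-value (upper-tail) = 0.00000
At α=0.01: p < α → reject H₀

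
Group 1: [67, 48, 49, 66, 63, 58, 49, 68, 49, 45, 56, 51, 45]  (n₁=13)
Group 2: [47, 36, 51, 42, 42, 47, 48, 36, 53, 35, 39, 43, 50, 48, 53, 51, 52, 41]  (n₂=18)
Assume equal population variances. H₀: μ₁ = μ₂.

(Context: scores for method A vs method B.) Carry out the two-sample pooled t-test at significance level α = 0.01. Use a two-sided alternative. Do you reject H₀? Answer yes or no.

reject H₀: yes

x̄₁=54.923, s₁=8.568, n₁=13
x̄₂=45.222, s₂=6.112, n₂=18
s_p² = [12·8.568² + 17·6.112²]/29 = 52.2770
SE = √(s_p²·(1/13+1/18)) = 2.6317
t = (54.923−45.222)/2.6317 = 3.6862
df = 29
p-value (two-sided) = 0.00093
At α=0.01: p < α → reject H₀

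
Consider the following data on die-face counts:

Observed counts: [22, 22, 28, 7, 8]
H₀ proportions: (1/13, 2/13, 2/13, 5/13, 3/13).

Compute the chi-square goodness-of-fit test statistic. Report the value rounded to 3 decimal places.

test statistic = 84.710

n = 87; E_i = n·p_i = [6.69, 13.38, 13.38, 33.46, 20.08]
χ² = (22−6.69)²/6.69 + (22−13.38)²/13.38 + (28−13.38)²/13.38 + (7−33.46)²/33.46 + (8−20.08)²/20.08 = 84.7096
df = 4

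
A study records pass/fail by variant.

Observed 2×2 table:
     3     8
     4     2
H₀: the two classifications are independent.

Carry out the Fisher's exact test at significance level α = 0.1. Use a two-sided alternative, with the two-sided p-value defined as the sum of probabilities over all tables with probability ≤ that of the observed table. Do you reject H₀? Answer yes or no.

reject H₀: no

Margins: r₁=11, r₂=6, c₁=7, c₂=10, n=17
p_obs = C(11,3)·C(6,4)/C(17,7); sum pmf over tables with pmf ≤ p_obs
p-value (two-sided) = 0.16176
At α=0.1: p ≥ α → fail to reject H₀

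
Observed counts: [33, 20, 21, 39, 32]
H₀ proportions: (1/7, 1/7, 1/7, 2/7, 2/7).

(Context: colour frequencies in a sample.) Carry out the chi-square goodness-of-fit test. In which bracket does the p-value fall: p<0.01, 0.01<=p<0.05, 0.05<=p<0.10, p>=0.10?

n = 145; E_i = n·p_i = [20.71, 20.71, 20.71, 41.43, 41.43]
χ² = (33−20.71)²/20.71 + (20−20.71)²/20.71 + (21−20.71)²/20.71 + (39−41.43)²/41.43 + (32−41.43)²/41.43 = 9.6034
df = 4
p-value (upper-tail) = 0.04766
→ bracket: 0.01<=p<0.05

p-value bracket: 0.01<=p<0.05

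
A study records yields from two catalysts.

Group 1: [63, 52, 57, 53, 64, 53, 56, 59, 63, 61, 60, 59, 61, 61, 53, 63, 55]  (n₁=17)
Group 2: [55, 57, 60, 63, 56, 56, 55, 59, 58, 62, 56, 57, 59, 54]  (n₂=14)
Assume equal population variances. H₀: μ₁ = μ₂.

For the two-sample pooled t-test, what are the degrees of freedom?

df = n₁ + n₂ − 2 = 17 + 14 − 2 = 29

degrees of freedom = 29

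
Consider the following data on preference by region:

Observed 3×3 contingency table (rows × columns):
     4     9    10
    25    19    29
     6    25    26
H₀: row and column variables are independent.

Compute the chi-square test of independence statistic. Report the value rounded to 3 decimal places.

Row totals [23, 73, 57], col totals [35, 53, 65], n=153
χ² = (4−5.26)²/5.26 + (9−7.97)²/7.97 + (10−9.77)²/9.77 + (25−16.70)²/16.70 + (19−25.29)²/25.29 + (29−31.01)²/31.01 + (6−13.04)²/13.04 + (25−19.75)²/19.75 + (26−24.22)²/24.22 = 11.5917
df = 4

test statistic = 11.592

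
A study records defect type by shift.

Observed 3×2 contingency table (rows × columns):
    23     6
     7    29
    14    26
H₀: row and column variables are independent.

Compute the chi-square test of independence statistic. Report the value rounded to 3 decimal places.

Row totals [29, 36, 40], col totals [44, 61], n=105
χ² = (23−12.15)²/12.15 + (6−16.85)²/16.85 + (7−15.09)²/15.09 + (29−20.91)²/20.91 + (14−16.76)²/16.76 + (26−23.24)²/23.24 = 24.9106
df = 2

test statistic = 24.911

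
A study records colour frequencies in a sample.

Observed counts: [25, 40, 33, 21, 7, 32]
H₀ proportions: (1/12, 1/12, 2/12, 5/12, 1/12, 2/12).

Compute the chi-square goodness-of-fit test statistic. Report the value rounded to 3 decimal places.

test statistic = 101.648

n = 158; E_i = n·p_i = [13.17, 13.17, 26.33, 65.83, 13.17, 26.33]
χ² = (25−13.17)²/13.17 + (40−13.17)²/13.17 + (33−26.33)²/26.33 + (21−65.83)²/65.83 + (7−13.17)²/13.17 + (32−26.33)²/26.33 = 101.6481
df = 5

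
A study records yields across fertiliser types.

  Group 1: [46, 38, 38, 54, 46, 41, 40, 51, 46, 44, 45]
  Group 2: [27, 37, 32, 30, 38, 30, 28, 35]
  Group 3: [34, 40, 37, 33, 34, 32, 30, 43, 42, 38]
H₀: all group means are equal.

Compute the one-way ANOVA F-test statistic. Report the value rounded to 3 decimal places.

Group means [44.45, 32.12, 36.30], grand mean 38.241
SSB = Σnᵢ(x̄ᵢ−x̄)² = 761.608; SSW = ΣΣ(x−x̄ᵢ)² = 549.702
MSB = 761.608/2 = 380.8040; MSW = 549.702/26 = 21.1424
F = MSB/MSW = 18.0114
df = (2, 26)

test statistic = 18.011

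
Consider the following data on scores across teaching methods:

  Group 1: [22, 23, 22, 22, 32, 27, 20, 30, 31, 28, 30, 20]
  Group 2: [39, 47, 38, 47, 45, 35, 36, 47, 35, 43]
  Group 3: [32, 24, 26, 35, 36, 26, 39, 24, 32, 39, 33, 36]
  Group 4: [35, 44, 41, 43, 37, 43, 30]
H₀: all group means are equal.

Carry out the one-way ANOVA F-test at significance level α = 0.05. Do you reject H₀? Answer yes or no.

reject H₀: yes

Group means [25.58, 41.20, 31.83, 39.00], grand mean 33.512
SSB = Σnᵢ(x̄ᵢ−x̄)² = 1590.061; SSW = ΣΣ(x−x̄ᵢ)² = 964.183
MSB = 1590.061/3 = 530.0202; MSW = 964.183/37 = 26.0590
F = MSB/MSW = 20.3392
df = (3, 37)
p-value (upper-tail) = 0.00000
At α=0.05: p < α → reject H₀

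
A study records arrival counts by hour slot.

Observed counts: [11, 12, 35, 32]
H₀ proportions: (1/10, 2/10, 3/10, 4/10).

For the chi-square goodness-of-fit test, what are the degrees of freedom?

degrees of freedom = 3

df = k − 1 = 4 − 1 = 3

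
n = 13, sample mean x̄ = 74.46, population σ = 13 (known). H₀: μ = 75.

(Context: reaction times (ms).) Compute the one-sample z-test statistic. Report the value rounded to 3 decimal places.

test statistic = -0.150

SE = σ/√n = 13/√13 = 3.6056
z = (x̄−μ₀)/SE = (74.46−75)/3.6056 = -0.1498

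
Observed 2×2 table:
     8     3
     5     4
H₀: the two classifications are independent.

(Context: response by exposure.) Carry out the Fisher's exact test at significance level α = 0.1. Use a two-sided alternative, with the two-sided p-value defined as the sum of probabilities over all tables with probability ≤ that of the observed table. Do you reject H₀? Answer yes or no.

reject H₀: no

Margins: r₁=11, r₂=9, c₁=13, c₂=7, n=20
p_obs = C(11,8)·C(9,5)/C(20,13); sum pmf over tables with pmf ≤ p_obs
p-value (two-sided) = 0.64241
At α=0.1: p ≥ α → fail to reject H₀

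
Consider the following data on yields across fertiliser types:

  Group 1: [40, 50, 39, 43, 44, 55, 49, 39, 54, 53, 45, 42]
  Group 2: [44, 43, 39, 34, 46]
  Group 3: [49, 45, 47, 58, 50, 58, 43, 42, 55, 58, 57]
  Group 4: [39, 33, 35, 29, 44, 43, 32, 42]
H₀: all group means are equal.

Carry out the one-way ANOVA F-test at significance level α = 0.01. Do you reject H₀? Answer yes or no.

Group means [46.08, 41.20, 51.09, 37.12], grand mean 44.944
SSB = Σnᵢ(x̄ᵢ−x̄)² = 990.388; SSW = ΣΣ(x−x̄ᵢ)² = 1097.501
MSB = 990.388/3 = 330.1294; MSW = 1097.501/32 = 34.2969
F = MSB/MSW = 9.6256
df = (3, 32)
p-value (upper-tail) = 0.00011
At α=0.01: p < α → reject H₀

reject H₀: yes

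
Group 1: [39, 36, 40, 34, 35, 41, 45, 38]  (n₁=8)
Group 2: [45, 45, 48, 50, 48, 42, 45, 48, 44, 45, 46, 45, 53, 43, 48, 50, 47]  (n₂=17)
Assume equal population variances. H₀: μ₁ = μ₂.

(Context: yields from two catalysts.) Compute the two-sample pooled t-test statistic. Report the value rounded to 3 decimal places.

test statistic = -6.154

x̄₁=38.500, s₁=3.586, n₁=8
x̄₂=46.588, s₂=2.808, n₂=17
s_p² = [7·3.586² + 16·2.808²]/23 = 9.3964
SE = √(s_p²·(1/8+1/17)) = 1.3143
t = (38.500−46.588)/1.3143 = -6.1542
df = 23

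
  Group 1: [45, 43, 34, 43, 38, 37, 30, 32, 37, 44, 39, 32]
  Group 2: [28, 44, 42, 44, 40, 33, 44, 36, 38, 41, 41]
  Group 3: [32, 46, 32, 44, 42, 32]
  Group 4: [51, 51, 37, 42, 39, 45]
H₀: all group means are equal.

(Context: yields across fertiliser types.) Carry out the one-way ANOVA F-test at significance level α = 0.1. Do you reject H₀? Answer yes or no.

reject H₀: no

Group means [37.83, 39.18, 38.00, 44.17], grand mean 39.371
SSB = Σnᵢ(x̄ᵢ−x̄)² = 178.035; SSW = ΣΣ(x−x̄ᵢ)² = 950.136
MSB = 178.035/3 = 59.3450; MSW = 950.136/31 = 30.6496
F = MSB/MSW = 1.9362
df = (3, 31)
p-value (upper-tail) = 0.14426
At α=0.1: p ≥ α → fail to reject H₀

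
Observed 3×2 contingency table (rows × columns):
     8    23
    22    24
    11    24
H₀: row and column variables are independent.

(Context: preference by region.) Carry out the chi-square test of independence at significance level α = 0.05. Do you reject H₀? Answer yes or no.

reject H₀: no

Row totals [31, 46, 35], col totals [41, 71], n=112
χ² = (8−11.35)²/11.35 + (23−19.65)²/19.65 + (22−16.84)²/16.84 + (24−29.16)²/29.16 + (11−12.81)²/12.81 + (24−22.19)²/22.19 = 4.4577
df = 2
p-value (upper-tail) = 0.10765
At α=0.05: p ≥ α → fail to reject H₀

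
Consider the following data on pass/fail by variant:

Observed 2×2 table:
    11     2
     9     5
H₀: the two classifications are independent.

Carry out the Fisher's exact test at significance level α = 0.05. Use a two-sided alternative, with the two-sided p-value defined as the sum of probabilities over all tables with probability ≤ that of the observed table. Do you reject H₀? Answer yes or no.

reject H₀: no

Margins: r₁=13, r₂=14, c₁=20, c₂=7, n=27
p_obs = C(13,11)·C(14,9)/C(27,20); sum pmf over tables with pmf ≤ p_obs
p-value (two-sided) = 0.38454
At α=0.05: p ≥ α → fail to reject H₀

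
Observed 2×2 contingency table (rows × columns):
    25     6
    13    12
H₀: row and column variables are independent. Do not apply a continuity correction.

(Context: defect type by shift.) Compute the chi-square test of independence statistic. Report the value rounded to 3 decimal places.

Row totals [31, 25], col totals [38, 18], n=56
χ² = (25−21.04)²/21.04 + (6−9.96)²/9.96 + (13−16.96)²/16.96 + (12−8.04)²/8.04 = 5.2064
df = 1

test statistic = 5.206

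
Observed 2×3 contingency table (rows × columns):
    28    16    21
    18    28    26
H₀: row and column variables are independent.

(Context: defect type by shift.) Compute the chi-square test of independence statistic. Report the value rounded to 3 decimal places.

Row totals [65, 72], col totals [46, 44, 47], n=137
χ² = (28−21.82)²/21.82 + (16−20.88)²/20.88 + (21−22.30)²/22.30 + (18−24.18)²/24.18 + (28−23.12)²/23.12 + (26−24.70)²/24.70 = 5.6356
df = 2

test statistic = 5.636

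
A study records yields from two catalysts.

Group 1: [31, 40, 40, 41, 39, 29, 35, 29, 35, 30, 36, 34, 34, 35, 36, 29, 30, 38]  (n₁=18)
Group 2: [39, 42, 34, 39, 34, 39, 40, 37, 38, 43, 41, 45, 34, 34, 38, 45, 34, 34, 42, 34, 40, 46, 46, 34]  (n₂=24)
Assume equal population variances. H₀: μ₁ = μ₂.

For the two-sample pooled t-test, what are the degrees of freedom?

df = n₁ + n₂ − 2 = 18 + 24 − 2 = 40

degrees of freedom = 40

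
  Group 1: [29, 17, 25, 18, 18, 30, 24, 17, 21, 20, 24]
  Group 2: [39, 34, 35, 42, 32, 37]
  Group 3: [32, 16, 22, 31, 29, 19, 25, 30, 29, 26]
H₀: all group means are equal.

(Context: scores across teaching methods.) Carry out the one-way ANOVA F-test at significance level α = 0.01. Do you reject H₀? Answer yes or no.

Group means [22.09, 36.50, 25.90], grand mean 26.704
SSB = Σnᵢ(x̄ᵢ−x̄)² = 816.321; SSW = ΣΣ(x−x̄ᵢ)² = 543.309
MSB = 816.321/2 = 408.1603; MSW = 543.309/24 = 22.6379
F = MSB/MSW = 18.0300
df = (2, 24)
p-value (upper-tail) = 0.00002
At α=0.01: p < α → reject H₀

reject H₀: yes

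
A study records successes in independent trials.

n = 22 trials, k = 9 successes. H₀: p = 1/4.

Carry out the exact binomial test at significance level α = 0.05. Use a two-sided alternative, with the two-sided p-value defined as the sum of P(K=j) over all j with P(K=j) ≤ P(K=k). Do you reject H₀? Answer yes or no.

Exact binomial: n=22, k=9, p₀=1/4=0.2500
P(X=j) = C(n,j)·p₀^j·(1−p₀)^(n−j); p = Σ P(X=j) over j with P(X=j) ≤ P(X=9)
p-value (two-sided) = 0.08945
At α=0.05: p ≥ α → fail to reject H₀

reject H₀: no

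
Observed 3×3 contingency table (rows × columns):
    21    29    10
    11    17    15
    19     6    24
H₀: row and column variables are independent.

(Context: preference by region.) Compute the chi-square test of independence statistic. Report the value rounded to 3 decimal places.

test statistic = 20.882

Row totals [60, 43, 49], col totals [51, 52, 49], n=152
χ² = (21−20.13)²/20.13 + (29−20.53)²/20.53 + (10−19.34)²/19.34 + (11−14.43)²/14.43 + (17−14.71)²/14.71 + (15−13.86)²/13.86 + (19−16.44)²/16.44 + (6−16.76)²/16.76 + (24−15.80)²/15.80 = 20.8818
df = 4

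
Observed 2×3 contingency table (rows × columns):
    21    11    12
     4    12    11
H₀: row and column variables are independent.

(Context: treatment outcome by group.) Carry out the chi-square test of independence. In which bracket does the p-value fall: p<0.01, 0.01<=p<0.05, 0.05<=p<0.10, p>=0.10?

p-value bracket: 0.01<=p<0.05

Row totals [44, 27], col totals [25, 23, 23], n=71
χ² = (21−15.49)²/15.49 + (11−14.25)²/14.25 + (12−14.25)²/14.25 + (4−9.51)²/9.51 + (12−8.75)²/8.75 + (11−8.75)²/8.75 = 8.0373
df = 2
p-value (upper-tail) = 0.01798
→ bracket: 0.01<=p<0.05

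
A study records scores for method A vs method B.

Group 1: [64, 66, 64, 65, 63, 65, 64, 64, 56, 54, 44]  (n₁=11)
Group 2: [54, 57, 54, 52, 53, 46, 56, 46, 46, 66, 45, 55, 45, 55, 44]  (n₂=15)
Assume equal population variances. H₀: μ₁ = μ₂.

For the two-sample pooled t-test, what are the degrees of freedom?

degrees of freedom = 24

df = n₁ + n₂ − 2 = 11 + 15 − 2 = 24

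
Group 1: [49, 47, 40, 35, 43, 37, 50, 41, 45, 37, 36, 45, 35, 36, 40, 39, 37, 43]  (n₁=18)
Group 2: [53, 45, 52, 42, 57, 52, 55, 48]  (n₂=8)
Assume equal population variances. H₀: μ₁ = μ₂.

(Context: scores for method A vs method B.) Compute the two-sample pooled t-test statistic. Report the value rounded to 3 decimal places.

x̄₁=40.833, s₁=4.829, n₁=18
x̄₂=50.500, s₂=5.099, n₂=8
s_p² = [17·4.829² + 7·5.099²]/24 = 24.1042
SE = √(s_p²·(1/18+1/8)) = 2.0862
t = (40.833−50.500)/2.0862 = -4.6337
df = 24

test statistic = -4.634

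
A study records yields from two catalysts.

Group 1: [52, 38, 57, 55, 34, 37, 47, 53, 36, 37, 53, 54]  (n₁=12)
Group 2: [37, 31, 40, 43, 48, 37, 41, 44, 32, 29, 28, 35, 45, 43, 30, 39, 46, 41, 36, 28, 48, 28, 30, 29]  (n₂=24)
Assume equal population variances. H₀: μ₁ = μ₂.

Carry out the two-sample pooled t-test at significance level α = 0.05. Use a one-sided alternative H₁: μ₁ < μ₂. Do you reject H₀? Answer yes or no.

reject H₀: no

x̄₁=46.083, s₁=8.898, n₁=12
x̄₂=37.000, s₂=6.878, n₂=24
s_p² = [11·8.898² + 23·6.878²]/34 = 57.6152
SE = √(s_p²·(1/12+1/24)) = 2.6836
t = (46.083−37.000)/2.6836 = 3.3847
df = 34
p-value (one-sided, H₁ less) = 0.99909
At α=0.05: p ≥ α → fail to reject H₀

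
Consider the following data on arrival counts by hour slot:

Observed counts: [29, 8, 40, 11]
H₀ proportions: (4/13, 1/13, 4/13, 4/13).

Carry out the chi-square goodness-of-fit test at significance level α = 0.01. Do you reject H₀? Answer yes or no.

reject H₀: yes

n = 88; E_i = n·p_i = [27.08, 6.77, 27.08, 27.08]
χ² = (29−27.08)²/27.08 + (8−6.77)²/6.77 + (40−27.08)²/27.08 + (11−27.08)²/27.08 = 16.0739
df = 3
p-value (upper-tail) = 0.00110
At α=0.01: p < α → reject H₀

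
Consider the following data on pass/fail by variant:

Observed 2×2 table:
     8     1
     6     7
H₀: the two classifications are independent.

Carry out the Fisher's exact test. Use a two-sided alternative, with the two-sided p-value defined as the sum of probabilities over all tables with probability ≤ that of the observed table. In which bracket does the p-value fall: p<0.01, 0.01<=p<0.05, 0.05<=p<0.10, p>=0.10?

p-value bracket: 0.05<=p<0.10

Margins: r₁=9, r₂=13, c₁=14, c₂=8, n=22
p_obs = C(9,8)·C(13,6)/C(22,14); sum pmf over tables with pmf ≤ p_obs
p-value (two-sided) = 0.07430
→ bracket: 0.05<=p<0.10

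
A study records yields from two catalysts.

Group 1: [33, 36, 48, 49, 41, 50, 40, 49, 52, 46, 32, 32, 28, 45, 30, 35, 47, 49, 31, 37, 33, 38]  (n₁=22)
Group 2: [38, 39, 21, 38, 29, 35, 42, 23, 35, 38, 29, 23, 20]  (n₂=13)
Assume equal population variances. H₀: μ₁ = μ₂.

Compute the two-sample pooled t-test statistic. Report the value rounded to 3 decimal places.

x̄₁=40.045, s₁=7.767, n₁=22
x̄₂=31.538, s₂=7.731, n₂=13
s_p² = [21·7.767² + 12·7.731²]/33 = 60.1268
SE = √(s_p²·(1/22+1/13)) = 2.7126
t = (40.045−31.538)/2.7126 = 3.1361
df = 33

test statistic = 3.136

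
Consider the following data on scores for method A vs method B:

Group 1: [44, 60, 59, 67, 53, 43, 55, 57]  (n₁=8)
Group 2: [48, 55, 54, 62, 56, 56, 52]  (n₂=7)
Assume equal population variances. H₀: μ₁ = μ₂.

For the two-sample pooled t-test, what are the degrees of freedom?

df = n₁ + n₂ − 2 = 8 + 7 − 2 = 13

degrees of freedom = 13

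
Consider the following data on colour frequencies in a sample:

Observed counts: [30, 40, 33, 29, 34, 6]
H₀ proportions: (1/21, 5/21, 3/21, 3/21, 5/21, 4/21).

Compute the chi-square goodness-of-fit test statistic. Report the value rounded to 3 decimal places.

n = 172; E_i = n·p_i = [8.19, 40.95, 24.57, 24.57, 40.95, 32.76]
χ² = (30−8.19)²/8.19 + (40−40.95)²/40.95 + (33−24.57)²/24.57 + (29−24.57)²/24.57 + (34−40.95)²/40.95 + (6−32.76)²/32.76 = 84.8267
df = 5

test statistic = 84.827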